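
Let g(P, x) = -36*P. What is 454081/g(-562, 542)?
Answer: 454081/20232 ≈ 22.444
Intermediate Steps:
454081/g(-562, 542) = 454081/((-36*(-562))) = 454081/20232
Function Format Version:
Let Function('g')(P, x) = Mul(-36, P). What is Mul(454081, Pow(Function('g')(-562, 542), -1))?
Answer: Rational(454081, 20232) ≈ 22.444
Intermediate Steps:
Mul(454081, Pow(Function('g')(-562, 542), -1)) = Mul(454081, Pow(Mul(-36, -562), -1)) = Mul(454081, Pow(20232, -1)) = Mul(454081, Rational(1, 20232)) = Rational(454081, 20232)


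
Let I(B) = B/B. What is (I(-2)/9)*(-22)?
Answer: -22/9 ≈ -2.4444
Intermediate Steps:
I(B) = 1
(I(-2)/9)*(-22) = (1/9)*(-22) = ((⅑)*1)*(-22) = (⅑)*(-22) = -22/9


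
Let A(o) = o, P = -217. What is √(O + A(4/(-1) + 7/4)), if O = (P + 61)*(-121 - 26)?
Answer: 3*√10191/2 ≈ 151.43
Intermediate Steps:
O = 22932 (O = (-217 + 61)*(-121 - 26) = -156*(-147) = 22932)
√(O + A(4/(-1) + 7/4)) = √(22932 + (4/(-1) + 7/4)) = √(22932 + (4*(-1) + 7*(¼))) = √(22932 + (-4 + 7/4)) = √(22932 - 9/4) = √(91719/4) = 3*√10191/2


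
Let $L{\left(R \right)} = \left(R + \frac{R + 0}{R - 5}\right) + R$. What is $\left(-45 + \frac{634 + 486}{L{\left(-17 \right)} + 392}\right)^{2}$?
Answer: $\frac{109259997025}{62299449} \approx 1753.8$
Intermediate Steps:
$L{\left(R \right)} = 2 R + \frac{R}{-5 + R}$ ($L{\left(R \right)} = \left(R + \frac{R}{-5 + R}\right) + R = 2 R + \frac{R}{-5 + R}$)
$\left(-45 + \frac{634 + 486}{L{\left(-17 \right)} + 392}\right)^{2} = \left(-45 + \frac{634 + 486}{- \frac{17 \left(-9 + 2 \left(-17\right)\right)}{-5 - 17} + 392}\right)^{2} = \left(-45 + \frac{1120}{- \frac{17 \left(-9 - 34\right)}{-22} + 392}\right)^{2} = \left(-45 + \frac{1120}{\left(-17\right) \left(- \frac{1}{22}\right) \left(-43\right) + 392}\right)^{2} = \left(-45 + \frac{1120}{- \frac{731}{22} + 392}\right)^{2} = \left(-45 + \frac{1120}{\frac{7893}{22}}\right)^{2} = \left(-45 + 1120 \cdot \frac{22}{7893}\right)^{2} = \left(-45 + \frac{24640}{7893}\right)^{2} = \left(- \frac{330545}{7893}\right)^{2} = \frac{109259997025}{62299449}$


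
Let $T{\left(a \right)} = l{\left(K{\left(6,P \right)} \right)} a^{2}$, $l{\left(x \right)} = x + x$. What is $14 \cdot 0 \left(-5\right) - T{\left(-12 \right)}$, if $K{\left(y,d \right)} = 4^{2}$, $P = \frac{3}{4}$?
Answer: $-4608$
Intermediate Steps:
$P = \frac{3}{4}$ ($P = 3 \cdot \frac{1}{4} = \frac{3}{4} \approx 0.75$)
$K{\left(y,d \right)} = 16$
$l{\left(x \right)} = 2 x$
$T{\left(a \right)} = 32 a^{2}$ ($T{\left(a \right)} = 2 \cdot 16 a^{2} = 32 a^{2}$)
$14 \cdot 0 \left(-5\right) - T{\left(-12 \right)} = 14 \cdot 0 \left(-5\right) - 32 \left(-12\right)^{2} = 0 \left(-5\right) - 32 \cdot 144 = 0 - 4608 = -4608$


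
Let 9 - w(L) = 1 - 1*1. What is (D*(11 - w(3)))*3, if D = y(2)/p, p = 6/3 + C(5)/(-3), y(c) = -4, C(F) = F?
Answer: -72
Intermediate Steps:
w(L) = 9 (w(L) = 9 - (1 - 1*1) = 9 - (1 - 1) = 9 - 1*0 = 9 + 0 = 9)
p = ⅓ (p = 6/3 + 5/(-3) = 6*(⅓) + 5*(-⅓) = 2 - 5/3 = ⅓ ≈ 0.33333)
D = -12 (D = -4/⅓ = -4*3 = -12)
(D*(11 - w(3)))*3 = -12*(11 - 1*9)*3 = -12*(11 - 9)*3 = -12*2*3 = -24*3 = -72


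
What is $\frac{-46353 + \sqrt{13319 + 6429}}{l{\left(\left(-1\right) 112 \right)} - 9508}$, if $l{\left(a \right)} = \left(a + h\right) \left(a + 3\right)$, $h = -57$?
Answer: $- \frac{15451}{2971} + \frac{2 \sqrt{4937}}{8913} \approx -5.1848$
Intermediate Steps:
$l{\left(a \right)} = \left(-57 + a\right) \left(3 + a\right)$ ($l{\left(a \right)} = \left(a - 57\right) \left(a + 3\right) = \left(-57 + a\right) \left(3 + a\right)$)
$\frac{-46353 + \sqrt{13319 + 6429}}{l{\left(\left(-1\right) 112 \right)} - 9508} = \frac{-46353 + \sqrt{13319 + 6429}}{\left(-171 + \left(\left(-1\right) 112\right)^{2} - 54 \left(\left(-1\right) 112\right)\right) - 9508} = \frac{-46353 + \sqrt{19748}}{\left(-171 + \left(-112\right)^{2} - -6048\right) - 9508} = \frac{-46353 + 2 \sqrt{4937}}{\left(-171 + 12544 + 6048\right) - 9508} = \frac{-46353 + 2 \sqrt{4937}}{18421 - 9508} = \frac{-46353 + 2 \sqrt{4937}}{8913} = \left(-46353 + 2 \sqrt{4937}\right) \frac{1}{8913} = - \frac{15451}{2971} + \frac{2 \sqrt{4937}}{8913}$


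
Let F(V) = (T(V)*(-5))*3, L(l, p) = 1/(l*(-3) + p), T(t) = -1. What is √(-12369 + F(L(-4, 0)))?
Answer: I*√12354 ≈ 111.15*I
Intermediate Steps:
L(l, p) = 1/(p - 3*l) (L(l, p) = 1/(-3*l + p) = 1/(p - 3*l))
F(V) = 15 (F(V) = -1*(-5)*3 = 5*3 = 15)
√(-12369 + F(L(-4, 0))) = √(-12369 + 15) = √(-12354) = I*√12354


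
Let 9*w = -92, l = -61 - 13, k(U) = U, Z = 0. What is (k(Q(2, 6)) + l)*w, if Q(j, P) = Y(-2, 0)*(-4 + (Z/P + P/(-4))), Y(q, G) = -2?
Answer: 644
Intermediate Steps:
Q(j, P) = 8 + P/2 (Q(j, P) = -2*(-4 + (0/P + P/(-4))) = -2*(-4 + (0 + P*(-¼))) = -2*(-4 + (0 - P/4)) = -2*(-4 - P/4) = 8 + P/2)
l = -74
w = -92/9 (w = (⅑)*(-92) = -92/9 ≈ -10.222)
(k(Q(2, 6)) + l)*w = ((8 + (½)*6) - 74)*(-92/9) = ((8 + 3) - 74)*(-92/9) = (11 - 74)*(-92/9) = -63*(-92/9) = 644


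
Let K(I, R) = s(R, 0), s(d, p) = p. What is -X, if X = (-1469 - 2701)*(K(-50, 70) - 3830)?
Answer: -15971100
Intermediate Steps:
K(I, R) = 0
X = 15971100 (X = (-1469 - 2701)*(0 - 3830) = -4170*(-3830) = 15971100)
-X = -1*15971100 = -15971100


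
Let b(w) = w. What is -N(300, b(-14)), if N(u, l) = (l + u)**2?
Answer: -81796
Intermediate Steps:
-N(300, b(-14)) = -(-14 + 300)**2 = -1*286**2 = -1*81796 = -81796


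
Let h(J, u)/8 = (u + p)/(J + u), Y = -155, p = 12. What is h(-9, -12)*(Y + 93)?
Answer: 0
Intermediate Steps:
h(J, u) = 8*(12 + u)/(J + u) (h(J, u) = 8*((u + 12)/(J + u)) = 8*((12 + u)/(J + u)) = 8*(12 + u)/(J + u))
h(-9, -12)*(Y + 93) = (8*(12 - 12)/(-9 - 12))*(-155 + 93) = (8*0/(-21))*(-62) = (8*(-1/21)*0)*(-62) = 0*(-62) = 0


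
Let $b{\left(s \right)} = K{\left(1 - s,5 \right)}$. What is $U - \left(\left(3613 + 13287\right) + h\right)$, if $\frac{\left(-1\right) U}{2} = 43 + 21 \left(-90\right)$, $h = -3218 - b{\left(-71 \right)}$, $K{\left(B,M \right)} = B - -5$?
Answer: $-9911$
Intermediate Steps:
$K{\left(B,M \right)} = 5 + B$ ($K{\left(B,M \right)} = B + 5 = 5 + B$)
$b{\left(s \right)} = 6 - s$ ($b{\left(s \right)} = 5 - \left(-1 + s\right) = 6 - s$)
$h = -3295$ ($h = -3218 - \left(6 - -71\right) = -3218 - \left(6 + 71\right) = -3218 - 77 = -3295$)
$U = 3694$ ($U = - 2 \left(43 + 21 \left(-90\right)\right) = - 2 \left(43 - 1890\right) = \left(-2\right) \left(-1847\right) = 3694$)
$U - \left(\left(3613 + 13287\right) + h\right) = 3694 - \left(\left(3613 + 13287\right) - 3295\right) = 3694 - \left(16900 - 3295\right) = 3694 - 13605 = -9911$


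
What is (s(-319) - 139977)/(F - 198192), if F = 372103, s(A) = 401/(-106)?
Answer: -14837963/18434566 ≈ -0.80490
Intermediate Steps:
s(A) = -401/106 (s(A) = 401*(-1/106) = -401/106)
(s(-319) - 139977)/(F - 198192) = (-401/106 - 139977)/(372103 - 198192) = -14837963/106/173911 = -14837963/106*1/173911 = -14837963/18434566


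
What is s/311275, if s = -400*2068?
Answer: -33088/12451 ≈ -2.6575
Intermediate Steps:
s = -827200
s/311275 = -827200/311275 = -827200*1/311275 = -33088/12451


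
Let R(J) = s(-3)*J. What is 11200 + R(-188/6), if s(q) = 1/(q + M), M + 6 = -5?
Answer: 235247/21 ≈ 11202.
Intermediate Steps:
M = -11 (M = -6 - 5 = -11)
s(q) = 1/(-11 + q) (s(q) = 1/(q - 11) = 1/(-11 + q))
R(J) = -J/14 (R(J) = J/(-11 - 3) = J/(-14) = -J/14)
11200 + R(-188/6) = 11200 - (-94)/(7*6) = 11200 - 1/14*(-94/3) = 11200 + 47/21 = 235247/21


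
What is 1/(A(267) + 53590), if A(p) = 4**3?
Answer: 1/53654 ≈ 1.8638e-5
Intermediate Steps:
A(p) = 64
1/(A(267) + 53590) = 1/(64 + 53590) = 1/53654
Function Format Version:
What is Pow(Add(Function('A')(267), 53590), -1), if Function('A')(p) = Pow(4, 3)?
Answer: Rational(1, 53654) ≈ 1.8638e-5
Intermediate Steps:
Function('A')(p) = 64
Pow(Add(Function('A')(267), 53590), -1) = Pow(Add(64, 53590), -1) = Pow(53654, -1) = Rational(1, 53654)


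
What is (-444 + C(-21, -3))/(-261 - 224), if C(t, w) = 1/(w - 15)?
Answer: 7993/8730 ≈ 0.91558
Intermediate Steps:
C(t, w) = 1/(-15 + w)
(-444 + C(-21, -3))/(-261 - 224) = (-444 + 1/(-15 - 3))/(-261 - 224) = (-444 + 1/(-18))/(-485) = (-444 - 1/18)*(-1/485) = -7993/18*(-1/485) = 7993/8730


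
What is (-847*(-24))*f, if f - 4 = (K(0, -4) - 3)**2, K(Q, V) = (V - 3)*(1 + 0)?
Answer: 2114112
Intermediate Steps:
K(Q, V) = -3 + V (K(Q, V) = (-3 + V)*1 = -3 + V)
f = 104 (f = 4 + ((-3 - 4) - 3)**2 = 4 + (-7 - 3)**2 = 4 + (-10)**2 = 4 + 100 = 104)
(-847*(-24))*f = -847*(-24)*104 = -121*(-168)*104 = 20328*104 = 2114112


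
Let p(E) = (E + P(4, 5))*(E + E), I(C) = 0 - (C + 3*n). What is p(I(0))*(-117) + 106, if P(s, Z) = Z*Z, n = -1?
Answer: -19550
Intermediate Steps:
P(s, Z) = Z**2
I(C) = 3 - C (I(C) = 0 - (C + 3*(-1)) = 0 - (C - 3) = 0 - (-3 + C) = 0 + (3 - C) = 3 - C)
p(E) = 2*E*(25 + E) (p(E) = (E + 5**2)*(E + E) = (E + 25)*(2*E) = (25 + E)*(2*E) = 2*E*(25 + E))
p(I(0))*(-117) + 106 = (2*(3 - 1*0)*(25 + (3 - 1*0)))*(-117) + 106 = (2*(3 + 0)*(25 + (3 + 0)))*(-117) + 106 = (2*3*(25 + 3))*(-117) + 106 = (2*3*28)*(-117) + 106 = 168*(-117) + 106 = -19656 + 106 = -19550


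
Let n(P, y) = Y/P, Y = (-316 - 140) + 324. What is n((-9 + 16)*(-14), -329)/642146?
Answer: 33/15732577 ≈ 2.0976e-6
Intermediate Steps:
Y = -132 (Y = -456 + 324 = -132)
n(P, y) = -132/P
n((-9 + 16)*(-14), -329)/642146 = -132*(-1/(14*(-9 + 16)))/642146 = -132/(7*(-14))*(1/642146) = -132/(-98)*(1/642146) = -132*(-1/98)*(1/642146) = (66/49)*(1/642146) = 33/15732577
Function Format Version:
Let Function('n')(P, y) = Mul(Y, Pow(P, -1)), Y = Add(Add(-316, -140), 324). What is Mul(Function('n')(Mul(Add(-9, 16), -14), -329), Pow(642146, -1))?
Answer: Rational(33, 15732577) ≈ 2.0976e-6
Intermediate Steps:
Y = -132 (Y = Add(-456, 324) = -132)
Function('n')(P, y) = Mul(-132, Pow(P, -1))
Mul(Function('n')(Mul(Add(-9, 16), -14), -329), Pow(642146, -1)) = Mul(Mul(-132, Pow(Mul(Add(-9, 16), -14), -1)), Pow(642146, -1)) = Mul(Mul(-132, Pow(Mul(7, -14), -1)), Rational(1, 642146)) = Mul(Mul(-132, Pow(-98, -1)), Rational(1, 642146)) = Mul(Mul(-132, Rational(-1, 98)), Rational(1, 642146)) = Mul(Rational(66, 49), Rational(1, 642146)) = Rational(33, 15732577)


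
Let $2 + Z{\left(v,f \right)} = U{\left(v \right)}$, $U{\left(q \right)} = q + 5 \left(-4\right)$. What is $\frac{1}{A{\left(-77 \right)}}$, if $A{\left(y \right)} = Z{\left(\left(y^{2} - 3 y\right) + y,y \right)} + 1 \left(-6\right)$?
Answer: $\frac{1}{6055} \approx 0.00016515$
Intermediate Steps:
$U{\left(q \right)} = -20 + q$ ($U{\left(q \right)} = q - 20 = -20 + q$)
$Z{\left(v,f \right)} = -22 + v$ ($Z{\left(v,f \right)} = -2 + \left(-20 + v\right) = -22 + v$)
$A{\left(y \right)} = -28 + y^{2} - 2 y$ ($A{\left(y \right)} = \left(-22 + \left(\left(y^{2} - 3 y\right) + y\right)\right) + 1 \left(-6\right) = \left(-22 + \left(y^{2} - 2 y\right)\right) - 6 = \left(-22 + y^{2} - 2 y\right) - 6 = -28 + y^{2} - 2 y$)
$\frac{1}{A{\left(-77 \right)}} = \frac{1}{-28 - 77 \left(-2 - 77\right)} = \frac{1}{-28 - -6083} = \frac{1}{-28 + 6083} = \frac{1}{6055}$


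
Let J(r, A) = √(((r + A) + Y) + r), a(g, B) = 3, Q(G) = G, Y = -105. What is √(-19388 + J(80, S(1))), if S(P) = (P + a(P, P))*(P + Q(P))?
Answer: √(-19388 + 3*√7) ≈ 139.21*I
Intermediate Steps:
S(P) = 2*P*(3 + P) (S(P) = (P + 3)*(P + P) = (3 + P)*(2*P) = 2*P*(3 + P))
J(r, A) = √(-105 + A + 2*r) (J(r, A) = √(((r + A) - 105) + r) = √(((A + r) - 105) + r) = √((-105 + A + r) + r) = √(-105 + A + 2*r))
√(-19388 + J(80, S(1))) = √(-19388 + √(-105 + 2*1*(3 + 1) + 2*80)) = √(-19388 + √(-105 + 2*1*4 + 160)) = √(-19388 + √(-105 + 8 + 160)) = √(-19388 + √63) = √(-19388 + 3*√7)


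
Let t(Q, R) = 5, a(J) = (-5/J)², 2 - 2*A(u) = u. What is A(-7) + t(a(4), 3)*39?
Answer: 399/2 ≈ 199.50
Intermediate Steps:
A(u) = 1 - u/2
a(J) = 25/J²
A(-7) + t(a(4), 3)*39 = (1 - ½*(-7)) + 5*39 = (1 + 7/2) + 195 = 9/2 + 195 = 399/2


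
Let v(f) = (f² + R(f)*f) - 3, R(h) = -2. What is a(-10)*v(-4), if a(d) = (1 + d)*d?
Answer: 1890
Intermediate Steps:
a(d) = d*(1 + d)
v(f) = -3 + f² - 2*f (v(f) = (f² - 2*f) - 3 = -3 + f² - 2*f)
a(-10)*v(-4) = (-10*(1 - 10))*(-3 + (-4)² - 2*(-4)) = (-10*(-9))*(-3 + 16 + 8) = 90*21 = 1890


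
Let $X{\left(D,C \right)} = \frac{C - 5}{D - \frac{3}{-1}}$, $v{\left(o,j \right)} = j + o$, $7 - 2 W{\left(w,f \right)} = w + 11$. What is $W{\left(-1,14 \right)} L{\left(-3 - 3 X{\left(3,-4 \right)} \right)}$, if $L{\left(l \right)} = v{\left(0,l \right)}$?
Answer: $- \frac{9}{4} \approx -2.25$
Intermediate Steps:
$W{\left(w,f \right)} = -2 - \frac{w}{2}$ ($W{\left(w,f \right)} = \frac{7}{2} - \frac{w + 11}{2} = \frac{7}{2} - \frac{11 + w}{2} = \frac{7}{2} - \left(\frac{11}{2} + \frac{w}{2}\right) = -2 - \frac{w}{2}$)
$X{\left(D,C \right)} = \frac{-5 + C}{3 + D}$ ($X{\left(D,C \right)} = \frac{-5 + C}{D - -3} = \frac{-5 + C}{D + 3} = \frac{-5 + C}{3 + D}$)
$L{\left(l \right)} = l$ ($L{\left(l \right)} = l + 0 = l$)
$W{\left(-1,14 \right)} L{\left(-3 - 3 X{\left(3,-4 \right)} \right)} = \left(-2 - - \frac{1}{2}\right) \left(-3 - 3 \frac{-5 - 4}{3 + 3}\right) = \left(-2 + \frac{1}{2}\right) \left(-3 - 3 \cdot \frac{1}{6} \left(-9\right)\right) = - \frac{3 \left(-3 - 3 \cdot \frac{1}{6} \left(-9\right)\right)}{2} = - \frac{3 \left(-3 - - \frac{9}{2}\right)}{2} = - \frac{3 \left(-3 + \frac{9}{2}\right)}{2} = \left(- \frac{3}{2}\right) \frac{3}{2} = - \frac{9}{4}$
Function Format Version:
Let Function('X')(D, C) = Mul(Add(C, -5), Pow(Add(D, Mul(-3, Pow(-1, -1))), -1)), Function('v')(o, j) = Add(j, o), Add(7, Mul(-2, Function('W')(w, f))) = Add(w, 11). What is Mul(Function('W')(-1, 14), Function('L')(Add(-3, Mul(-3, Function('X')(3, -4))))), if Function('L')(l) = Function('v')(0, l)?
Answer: Rational(-9, 4) ≈ -2.2500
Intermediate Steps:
Function('W')(w, f) = Add(-2, Mul(Rational(-1, 2), w)) (Function('W')(w, f) = Add(Rational(7, 2), Mul(Rational(-1, 2), Add(w, 11))) = Add(Rational(7, 2), Mul(Rational(-1, 2), Add(11, w))) = Add(Rational(7, 2), Add(Rational(-11, 2), Mul(Rational(-1, 2), w))) = Add(-2, Mul(Rational(-1, 2), w)))
Function('X')(D, C) = Mul(Pow(Add(3, D), -1), Add(-5, C)) (Function('X')(D, C) = Mul(Add(-5, C), Pow(Add(D, Mul(-3, -1)), -1)) = Mul(Add(-5, C), Pow(Add(D, 3), -1)) = Mul(Add(-5, C), Pow(Add(3, D), -1)) = Mul(Pow(Add(3, D), -1), Add(-5, C)))
Function('L')(l) = l (Function('L')(l) = Add(l, 0) = l)
Mul(Function('W')(-1, 14), Function('L')(Add(-3, Mul(-3, Function('X')(3, -4))))) = Mul(Add(-2, Mul(Rational(-1, 2), -1)), Add(-3, Mul(-3, Mul(Pow(Add(3, 3), -1), Add(-5, -4))))) = Mul(Add(-2, Rational(1, 2)), Add(-3, Mul(-3, Mul(Pow(6, -1), -9)))) = Mul(Rational(-3, 2), Add(-3, Mul(-3, Mul(Rational(1, 6), -9)))) = Mul(Rational(-3, 2), Add(-3, Mul(-3, Rational(-3, 2)))) = Mul(Rational(-3, 2), Add(-3, Rational(9, 2))) = Mul(Rational(-3, 2), Rational(3, 2)) = Rational(-9, 4)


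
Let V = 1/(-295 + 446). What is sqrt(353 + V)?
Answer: 2*sqrt(2012226)/151 ≈ 18.788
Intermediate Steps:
V = 1/151 ≈ 0.0066225
sqrt(353 + V) = sqrt(353 + 1/151) = sqrt(53304/151) = 2*sqrt(2012226)/151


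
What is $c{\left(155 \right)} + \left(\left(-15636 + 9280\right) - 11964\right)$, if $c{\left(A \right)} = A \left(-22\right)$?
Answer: $-21730$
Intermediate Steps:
$c{\left(A \right)} = - 22 A$
$c{\left(155 \right)} + \left(\left(-15636 + 9280\right) - 11964\right) = \left(-22\right) 155 + \left(\left(-15636 + 9280\right) - 11964\right) = -3410 - 18320 = -21730$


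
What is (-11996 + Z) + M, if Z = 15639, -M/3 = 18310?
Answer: -51287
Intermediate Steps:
M = -54930 (M = -3*18310 = -54930)
(-11996 + Z) + M = (-11996 + 15639) - 54930 = 3643 - 54930 = -51287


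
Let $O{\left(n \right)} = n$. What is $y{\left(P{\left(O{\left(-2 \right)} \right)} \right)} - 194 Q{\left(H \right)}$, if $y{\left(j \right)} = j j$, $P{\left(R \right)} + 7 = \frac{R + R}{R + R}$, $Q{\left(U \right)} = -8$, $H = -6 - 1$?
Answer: $1588$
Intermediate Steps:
$H = -7$
$P{\left(R \right)} = -6$ ($P{\left(R \right)} = -7 + \frac{R + R}{R + R} = -7 + \frac{2 R}{2 R} = -7 + 2 R \frac{1}{2 R} = -7 + 1 = -6$)
$y{\left(j \right)} = j^{2}$
$y{\left(P{\left(O{\left(-2 \right)} \right)} \right)} - 194 Q{\left(H \right)} = \left(-6\right)^{2} - -1552 = 36 + 1552 = 1588$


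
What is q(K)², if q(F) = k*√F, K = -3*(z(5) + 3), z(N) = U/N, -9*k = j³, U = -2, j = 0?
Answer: 0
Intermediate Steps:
k = 0 (k = -⅑*0³ = -⅑*0 = 0)
z(N) = -2/N
K = -39/5 (K = -3*(-2/5 + 3) = -3*(-2*⅕ + 3) = -3*(-⅖ + 3) = -3*13/5 = -39/5 ≈ -7.8000)
q(F) = 0 (q(F) = 0*√F = 0)
q(K)² = 0² = 0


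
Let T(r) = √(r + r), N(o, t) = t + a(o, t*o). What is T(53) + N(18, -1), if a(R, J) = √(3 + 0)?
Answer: -1 + √3 + √106 ≈ 11.028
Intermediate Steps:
a(R, J) = √3
N(o, t) = t + √3
T(r) = √2*√r (T(r) = √(2*r) = √2*√r)
T(53) + N(18, -1) = √2*√53 + (-1 + √3) = √106 + (-1 + √3) = -1 + √3 + √106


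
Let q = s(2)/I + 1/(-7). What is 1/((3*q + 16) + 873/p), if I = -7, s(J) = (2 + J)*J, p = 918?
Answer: 714/9349 ≈ 0.076372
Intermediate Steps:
s(J) = J*(2 + J)
q = -9/7 (q = (2*(2 + 2))/(-7) + 1/(-7) = (2*4)*(-⅐) + 1*(-⅐) = 8*(-⅐) - ⅐ = -8/7 - ⅐ = -9/7 ≈ -1.2857)
1/((3*q + 16) + 873/p) = 1/((3*(-9/7) + 16) + 873/918) = 1/((-27/7 + 16) + 873*(1/918)) = 1/(85/7 + 97/102) = 1/(9349/714) = 714/9349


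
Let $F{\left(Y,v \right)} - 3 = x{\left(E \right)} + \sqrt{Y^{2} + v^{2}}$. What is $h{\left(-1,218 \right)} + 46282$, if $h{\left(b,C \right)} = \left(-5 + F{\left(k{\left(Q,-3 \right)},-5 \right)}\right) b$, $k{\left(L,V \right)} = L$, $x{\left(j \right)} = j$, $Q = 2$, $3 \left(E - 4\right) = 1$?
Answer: $\frac{138839}{3} - \sqrt{29} \approx 46274.0$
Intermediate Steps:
$E = \frac{13}{3}$ ($E = 4 + \frac{1}{3} \cdot 1 = 4 + \frac{1}{3} = \frac{13}{3} \approx 4.3333$)
$F{\left(Y,v \right)} = \frac{22}{3} + \sqrt{Y^{2} + v^{2}}$ ($F{\left(Y,v \right)} = 3 + \left(\frac{13}{3} + \sqrt{Y^{2} + v^{2}}\right) = \frac{22}{3} + \sqrt{Y^{2} + v^{2}}$)
$h{\left(b,C \right)} = b \left(\frac{7}{3} + \sqrt{29}\right)$ ($h{\left(b,C \right)} = \left(-5 + \left(\frac{22}{3} + \sqrt{2^{2} + \left(-5\right)^{2}}\right)\right) b = \left(-5 + \left(\frac{22}{3} + \sqrt{4 + 25}\right)\right) b = \left(-5 + \left(\frac{22}{3} + \sqrt{29}\right)\right) b = \left(\frac{7}{3} + \sqrt{29}\right) b = b \left(\frac{7}{3} + \sqrt{29}\right)$)
$h{\left(-1,218 \right)} + 46282 = \frac{1}{3} \left(-1\right) \left(7 + 3 \sqrt{29}\right) + 46282 = \left(- \frac{7}{3} - \sqrt{29}\right) + 46282 = \frac{138839}{3} - \sqrt{29}$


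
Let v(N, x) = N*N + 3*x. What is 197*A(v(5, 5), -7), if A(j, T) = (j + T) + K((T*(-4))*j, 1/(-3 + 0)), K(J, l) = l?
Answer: 19306/3 ≈ 6435.3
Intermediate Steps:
v(N, x) = N**2 + 3*x
A(j, T) = -1/3 + T + j (A(j, T) = (j + T) + 1/(-3 + 0) = (T + j) + 1/(-3) = (T + j) - 1/3 = -1/3 + T + j)
197*A(v(5, 5), -7) = 197*(-1/3 - 7 + (5**2 + 3*5)) = 197*(-1/3 - 7 + (25 + 15)) = 197*(-1/3 - 7 + 40) = 197*(98/3) = 19306/3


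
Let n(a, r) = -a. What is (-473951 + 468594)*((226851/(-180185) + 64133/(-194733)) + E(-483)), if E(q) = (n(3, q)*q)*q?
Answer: 11959241933209147501/3189815055 ≈ 3.7492e+9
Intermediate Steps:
E(q) = -3*q² (E(q) = ((-1*3)*q)*q = (-3*q)*q = -3*q²)
(-473951 + 468594)*((226851/(-180185) + 64133/(-194733)) + E(-483)) = (-473951 + 468594)*((226851/(-180185) + 64133/(-194733)) - 3*(-483)²) = -5357*((226851*(-1/180185) + 64133*(-1/194733)) - 3*233289) = -5357*((-226851/180185 - 64133/194733) - 699867) = -5357*(-55731180388/35087965605 - 699867) = -5357*(-24556964955254923/35087965605) = 11959241933209147501/3189815055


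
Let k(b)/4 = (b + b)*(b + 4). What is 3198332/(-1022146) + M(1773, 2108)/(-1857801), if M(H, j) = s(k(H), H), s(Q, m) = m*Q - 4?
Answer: -22842009806856946/949471930473 ≈ -24058.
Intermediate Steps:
k(b) = 8*b*(4 + b) (k(b) = 4*((b + b)*(b + 4)) = 4*((2*b)*(4 + b)) = 4*(2*b*(4 + b)) = 8*b*(4 + b))
s(Q, m) = -4 + Q*m (s(Q, m) = Q*m - 4 = -4 + Q*m)
M(H, j) = -4 + 8*H**2*(4 + H) (M(H, j) = -4 + (8*H*(4 + H))*H = -4 + 8*H**2*(4 + H))
3198332/(-1022146) + M(1773, 2108)/(-1857801) = 3198332/(-1022146) + (-4 + 8*1773**2*(4 + 1773))/(-1857801) = 3198332*(-1/1022146) + (-4 + 8*3143529*1777)*(-1/1857801) = -1599166/511073 + (-4 + 44688408264)*(-1/1857801) = -1599166/511073 + 44688408260*(-1/1857801) = -1599166/511073 - 44688408260/1857801 = -22842009806856946/949471930473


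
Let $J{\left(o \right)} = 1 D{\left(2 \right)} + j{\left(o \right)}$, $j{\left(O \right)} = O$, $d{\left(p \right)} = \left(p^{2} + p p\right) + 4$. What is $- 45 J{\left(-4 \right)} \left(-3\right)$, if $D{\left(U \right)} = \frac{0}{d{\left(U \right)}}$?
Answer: $-540$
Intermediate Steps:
$d{\left(p \right)} = 4 + 2 p^{2}$ ($d{\left(p \right)} = \left(p^{2} + p^{2}\right) + 4 = 2 p^{2} + 4 = 4 + 2 p^{2}$)
$D{\left(U \right)} = 0$ ($D{\left(U \right)} = \frac{0}{4 + 2 U^{2}} = 0$)
$J{\left(o \right)} = o$ ($J{\left(o \right)} = 1 \cdot 0 + o = 0 + o = o$)
$- 45 J{\left(-4 \right)} \left(-3\right) = \left(-45\right) \left(-4\right) \left(-3\right) = 180 \left(-3\right) = -540$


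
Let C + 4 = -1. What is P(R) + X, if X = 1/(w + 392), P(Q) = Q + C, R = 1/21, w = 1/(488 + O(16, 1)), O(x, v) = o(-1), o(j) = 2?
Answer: -6655378/1344567 ≈ -4.9498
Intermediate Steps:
O(x, v) = 2
w = 1/490 (w = 1/(488 + 2) = 1/490 ≈ 0.0020408)
R = 1/21 ≈ 0.047619
C = -5 (C = -4 - 1 = -5)
P(Q) = -5 + Q (P(Q) = Q - 5 = -5 + Q)
X = 490/192081 (X = 1/(1/490 + 392) = 1/(192081/490) = 490/192081 ≈ 0.0025510)
P(R) + X = (-5 + 1/21) + 490/192081 = -104/21 + 490/192081 = -6655378/1344567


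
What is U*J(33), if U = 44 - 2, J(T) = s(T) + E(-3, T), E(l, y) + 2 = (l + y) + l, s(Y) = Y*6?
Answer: 9366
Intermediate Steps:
s(Y) = 6*Y
E(l, y) = -2 + y + 2*l (E(l, y) = -2 + ((l + y) + l) = -2 + (y + 2*l) = -2 + y + 2*l)
J(T) = -8 + 7*T (J(T) = 6*T + (-2 + T + 2*(-3)) = 6*T + (-2 + T - 6) = 6*T + (-8 + T) = -8 + 7*T)
U = 42
U*J(33) = 42*(-8 + 7*33) = 42*(-8 + 231) = 42*223 = 9366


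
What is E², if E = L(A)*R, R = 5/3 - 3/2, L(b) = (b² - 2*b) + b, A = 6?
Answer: 25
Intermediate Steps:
L(b) = b² - b
R = ⅙ (R = 5*(⅓) - 3*½ = 5/3 - 3/2 = ⅙ ≈ 0.16667)
E = 5 (E = (6*(-1 + 6))*(⅙) = (6*5)*(⅙) = 30*(⅙) = 5)
E² = 5² = 25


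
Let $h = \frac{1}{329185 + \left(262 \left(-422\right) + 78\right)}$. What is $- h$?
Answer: $- \frac{1}{218699} \approx -4.5725 \cdot 10^{-6}$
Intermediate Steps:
$h = \frac{1}{218699}$ ($h = \frac{1}{329185 + \left(-110564 + 78\right)} = \frac{1}{329185 - 110486} = \frac{1}{218699} \approx 4.5725 \cdot 10^{-6}$)
$- h = \left(-1\right) \frac{1}{218699} = - \frac{1}{218699}$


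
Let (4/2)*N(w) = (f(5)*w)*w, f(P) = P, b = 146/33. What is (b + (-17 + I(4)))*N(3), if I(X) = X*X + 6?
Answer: 4665/22 ≈ 212.05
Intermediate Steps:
b = 146/33 (b = 146*(1/33) = 146/33 ≈ 4.4242)
I(X) = 6 + X² (I(X) = X² + 6 = 6 + X²)
N(w) = 5*w²/2 (N(w) = ((5*w)*w)/2 = (5*w²)/2 = 5*w²/2)
(b + (-17 + I(4)))*N(3) = (146/33 + (-17 + (6 + 4²)))*((5/2)*3²) = (146/33 + (-17 + (6 + 16)))*((5/2)*9) = (146/33 + (-17 + 22))*(45/2) = (146/33 + 5)*(45/2) = (311/33)*(45/2) = 4665/22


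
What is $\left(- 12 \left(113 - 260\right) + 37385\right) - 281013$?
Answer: $-241864$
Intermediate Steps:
$\left(- 12 \left(113 - 260\right) + 37385\right) - 281013 = \left(\left(-12\right) \left(-147\right) + 37385\right) - 281013 = \left(1764 + 37385\right) - 281013 = 39149 - 281013 = -241864$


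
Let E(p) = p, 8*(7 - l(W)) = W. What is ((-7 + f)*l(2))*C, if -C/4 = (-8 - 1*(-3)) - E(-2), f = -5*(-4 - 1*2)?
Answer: 1863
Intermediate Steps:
l(W) = 7 - W/8
f = 30 (f = -5*(-4 - 2) = -5*(-6) = 30)
C = 12 (C = -4*((-8 - 1*(-3)) - 1*(-2)) = -4*((-8 + 3) + 2) = -4*(-5 + 2) = -4*(-3) = 12)
((-7 + f)*l(2))*C = ((-7 + 30)*(7 - ⅛*2))*12 = (23*(7 - ¼))*12 = (23*(27/4))*12 = (621/4)*12 = 1863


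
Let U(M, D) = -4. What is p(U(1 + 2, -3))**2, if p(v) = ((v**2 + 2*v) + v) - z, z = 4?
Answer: 0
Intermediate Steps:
p(v) = -4 + v**2 + 3*v (p(v) = ((v**2 + 2*v) + v) - 1*4 = (v**2 + 3*v) - 4 = -4 + v**2 + 3*v)
p(U(1 + 2, -3))**2 = (-4 + (-4)**2 + 3*(-4))**2 = (-4 + 16 - 12)**2 = 0**2 = 0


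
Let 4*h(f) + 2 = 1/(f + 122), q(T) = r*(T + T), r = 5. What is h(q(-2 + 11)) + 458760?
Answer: 389028057/848 ≈ 4.5876e+5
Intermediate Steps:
q(T) = 10*T (q(T) = 5*(T + T) = 5*(2*T) = 10*T)
h(f) = -1/2 + 1/(4*(122 + f)) (h(f) = -1/2 + 1/(4*(f + 122)) = -1/2 + 1/(4*(122 + f)))
h(q(-2 + 11)) + 458760 = (-243 - 20*(-2 + 11))/(4*(122 + 10*(-2 + 11))) + 458760 = (-243 - 20*9)/(4*(122 + 10*9)) + 458760 = (-243 - 2*90)/(4*(122 + 90)) + 458760 = (1/4)*(-243 - 180)/212 + 458760 = (1/4)*(1/212)*(-423) + 458760 = -423/848 + 458760 = 389028057/848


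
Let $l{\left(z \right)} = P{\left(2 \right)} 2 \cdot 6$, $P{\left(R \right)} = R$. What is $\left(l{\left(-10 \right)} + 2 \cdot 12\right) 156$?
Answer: $7488$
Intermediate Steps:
$l{\left(z \right)} = 24$ ($l{\left(z \right)} = 2 \cdot 2 \cdot 6 = 4 \cdot 6 = 24$)
$\left(l{\left(-10 \right)} + 2 \cdot 12\right) 156 = \left(24 + 2 \cdot 12\right) 156 = \left(24 + 24\right) 156 = 48 \cdot 156 = 7488$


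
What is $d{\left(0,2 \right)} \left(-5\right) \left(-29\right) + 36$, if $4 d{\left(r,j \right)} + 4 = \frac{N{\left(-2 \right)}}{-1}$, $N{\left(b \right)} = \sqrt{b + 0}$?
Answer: $-109 - \frac{145 i \sqrt{2}}{4} \approx -109.0 - 51.265 i$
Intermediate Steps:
$N{\left(b \right)} = \sqrt{b}$
$d{\left(r,j \right)} = -1 - \frac{i \sqrt{2}}{4}$ ($d{\left(r,j \right)} = -1 + \frac{\sqrt{-2} \frac{1}{-1}}{4} = -1 + \frac{i \sqrt{2} \left(-1\right)}{4} = -1 + \frac{\left(-1\right) i \sqrt{2}}{4} = -1 - \frac{i \sqrt{2}}{4}$)
$d{\left(0,2 \right)} \left(-5\right) \left(-29\right) + 36 = \left(-1 - \frac{i \sqrt{2}}{4}\right) \left(-5\right) \left(-29\right) + 36 = \left(5 + \frac{5 i \sqrt{2}}{4}\right) \left(-29\right) + 36 = \left(-145 - \frac{145 i \sqrt{2}}{4}\right) + 36 = -109 - \frac{145 i \sqrt{2}}{4}$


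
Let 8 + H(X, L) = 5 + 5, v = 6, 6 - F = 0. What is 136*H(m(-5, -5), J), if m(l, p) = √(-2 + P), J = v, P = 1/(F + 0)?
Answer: 272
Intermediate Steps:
F = 6 (F = 6 - 1*0 = 6 + 0 = 6)
P = ⅙ (P = 1/(6 + 0) = 1/6 = ⅙ ≈ 0.16667)
J = 6
m(l, p) = I*√66/6 (m(l, p) = √(-2 + ⅙) = √(-11/6) = I*√66/6)
H(X, L) = 2 (H(X, L) = -8 + (5 + 5) = -8 + 10 = 2)
136*H(m(-5, -5), J) = 136*2 = 272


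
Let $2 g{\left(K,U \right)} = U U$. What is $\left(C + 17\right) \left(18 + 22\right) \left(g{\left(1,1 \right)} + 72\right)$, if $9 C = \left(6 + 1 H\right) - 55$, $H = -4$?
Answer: $\frac{290000}{9} \approx 32222.0$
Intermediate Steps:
$g{\left(K,U \right)} = \frac{U^{2}}{2}$ ($g{\left(K,U \right)} = \frac{U U}{2} = \frac{U^{2}}{2}$)
$C = - \frac{53}{9}$ ($C = \frac{\left(6 + 1 \left(-4\right)\right) - 55}{9} = \frac{\left(6 - 4\right) - 55}{9} = \frac{2 - 55}{9} = \frac{1}{9} \left(-53\right) = - \frac{53}{9} \approx -5.8889$)
$\left(C + 17\right) \left(18 + 22\right) \left(g{\left(1,1 \right)} + 72\right) = \left(- \frac{53}{9} + 17\right) \left(18 + 22\right) \left(\frac{1^{2}}{2} + 72\right) = \frac{100 \cdot 40 \left(\frac{1}{2} \cdot 1 + 72\right)}{9} = \frac{100 \cdot 40 \left(\frac{1}{2} + 72\right)}{9} = \frac{100 \cdot 40 \cdot \frac{145}{2}}{9} = \frac{100}{9} \cdot 2900 = \frac{290000}{9}$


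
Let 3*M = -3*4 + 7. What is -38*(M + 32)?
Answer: -3458/3 ≈ -1152.7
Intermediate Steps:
M = -5/3 (M = (-3*4 + 7)/3 = (-12 + 7)/3 = (1/3)*(-5) = -5/3 ≈ -1.6667)
-38*(M + 32) = -38*(-5/3 + 32) = -38*91/3 = -3458/3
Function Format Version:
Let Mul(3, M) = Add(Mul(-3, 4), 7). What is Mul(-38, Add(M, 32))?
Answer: Rational(-3458, 3) ≈ -1152.7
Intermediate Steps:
M = Rational(-5, 3) (M = Mul(Rational(1, 3), Add(Mul(-3, 4), 7)) = Mul(Rational(1, 3), Add(-12, 7)) = Mul(Rational(1, 3), -5) = Rational(-5, 3) ≈ -1.6667)
Mul(-38, Add(M, 32)) = Mul(-38, Add(Rational(-5, 3), 32)) = Mul(-38, Rational(91, 3)) = Rational(-3458, 3)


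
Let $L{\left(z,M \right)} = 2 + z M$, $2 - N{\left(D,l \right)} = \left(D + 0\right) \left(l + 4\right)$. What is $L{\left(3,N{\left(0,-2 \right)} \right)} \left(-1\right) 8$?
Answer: $-64$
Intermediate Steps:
$N{\left(D,l \right)} = 2 - D \left(4 + l\right)$ ($N{\left(D,l \right)} = 2 - \left(D + 0\right) \left(l + 4\right) = 2 - D \left(4 + l\right)$)
$L{\left(z,M \right)} = 2 + M z$
$L{\left(3,N{\left(0,-2 \right)} \right)} \left(-1\right) 8 = \left(2 + \left(2 - 0 - 0 \left(-2\right)\right) 3\right) \left(-1\right) 8 = \left(2 + \left(2 + 0 + 0\right) 3\right) \left(-1\right) 8 = \left(2 + 2 \cdot 3\right) \left(-1\right) 8 = \left(2 + 6\right) \left(-1\right) 8 = 8 \left(-1\right) 8 = \left(-8\right) 8 = -64$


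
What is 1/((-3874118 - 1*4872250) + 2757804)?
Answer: -1/5988564 ≈ -1.6699e-7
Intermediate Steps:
1/((-3874118 - 1*4872250) + 2757804) = 1/((-3874118 - 4872250) + 2757804) = 1/(-8746368 + 2757804) = 1/(-5988564) = -1/5988564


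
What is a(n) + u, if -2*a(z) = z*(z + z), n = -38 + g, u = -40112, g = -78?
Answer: -53568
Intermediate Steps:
n = -116 (n = -38 - 78 = -116)
a(z) = -z² (a(z) = -z*(z + z)/2 = -z*2*z/2 = -z²)
a(n) + u = -1*(-116)² - 40112 = -1*13456 - 40112 = -13456 - 40112 = -53568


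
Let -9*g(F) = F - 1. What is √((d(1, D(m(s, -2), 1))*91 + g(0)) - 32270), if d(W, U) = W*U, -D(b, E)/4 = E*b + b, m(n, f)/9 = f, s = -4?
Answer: I*√172493/3 ≈ 138.44*I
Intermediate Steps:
m(n, f) = 9*f
D(b, E) = -4*b - 4*E*b (D(b, E) = -4*(E*b + b) = -4*(b + E*b) = -4*b - 4*E*b)
g(F) = ⅑ - F/9 (g(F) = -(F - 1)/9 = -(-1 + F)/9 = ⅑ - F/9)
d(W, U) = U*W
√((d(1, D(m(s, -2), 1))*91 + g(0)) - 32270) = √(((-4*9*(-2)*(1 + 1)*1)*91 + (⅑ - ⅑*0)) - 32270) = √(((-4*(-18)*2*1)*91 + (⅑ + 0)) - 32270) = √(((144*1)*91 + ⅑) - 32270) = √((144*91 + ⅑) - 32270) = √((13104 + ⅑) - 32270) = √(117937/9 - 32270) = √(-172493/9) = I*√172493/3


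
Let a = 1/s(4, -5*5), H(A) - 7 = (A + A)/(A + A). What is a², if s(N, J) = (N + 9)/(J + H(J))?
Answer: 289/169 ≈ 1.7101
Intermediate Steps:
H(A) = 8 (H(A) = 7 + (A + A)/(A + A) = 7 + (2*A)/((2*A)) = 7 + (2*A)*(1/(2*A)) = 7 + 1 = 8)
s(N, J) = (9 + N)/(8 + J) (s(N, J) = (N + 9)/(J + 8) = (9 + N)/(8 + J))
a = -17/13 (a = 1/((9 + 4)/(8 - 5*5)) = 1/(13/(8 - 25)) = 1/(13/(-17)) = 1/(-1/17*13) = 1/(-13/17) = -17/13 ≈ -1.3077)
a² = (-17/13)² = 289/169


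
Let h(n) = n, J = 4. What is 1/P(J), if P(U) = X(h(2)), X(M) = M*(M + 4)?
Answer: 1/12 ≈ 0.083333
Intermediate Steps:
X(M) = M*(4 + M)
P(U) = 12 (P(U) = 2*(4 + 2) = 2*6 = 12)
1/P(J) = 1/12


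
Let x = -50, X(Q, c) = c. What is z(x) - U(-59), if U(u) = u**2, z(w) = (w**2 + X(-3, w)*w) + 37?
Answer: 1556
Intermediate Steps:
z(w) = 37 + 2*w**2 (z(w) = (w**2 + w*w) + 37 = (w**2 + w**2) + 37 = 2*w**2 + 37 = 37 + 2*w**2)
z(x) - U(-59) = (37 + 2*(-50)**2) - 1*(-59)**2 = (37 + 2*2500) - 1*3481 = (37 + 5000) - 3481 = 5037 - 3481 = 1556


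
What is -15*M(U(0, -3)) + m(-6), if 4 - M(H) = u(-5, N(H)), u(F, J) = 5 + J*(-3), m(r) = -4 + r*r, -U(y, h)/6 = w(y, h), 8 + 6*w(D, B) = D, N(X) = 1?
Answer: 2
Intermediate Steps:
w(D, B) = -4/3 + D/6
U(y, h) = 8 - y (U(y, h) = -6*(-4/3 + y/6) = 8 - y)
m(r) = -4 + r²
u(F, J) = 5 - 3*J
M(H) = 2 (M(H) = 4 - (5 - 3*1) = 4 - (5 - 3) = 4 - 1*2 = 4 - 2 = 2)
-15*M(U(0, -3)) + m(-6) = -15*2 + (-4 + (-6)²) = -30 + (-4 + 36) = -30 + 32 = 2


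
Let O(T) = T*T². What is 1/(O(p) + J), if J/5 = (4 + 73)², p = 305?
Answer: 1/28402270 ≈ 3.5208e-8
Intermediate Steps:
O(T) = T³
J = 29645 (J = 5*(4 + 73)² = 5*77² = 5*5929 = 29645)
1/(O(p) + J) = 1/(305³ + 29645) = 1/(28372625 + 29645) = 1/28402270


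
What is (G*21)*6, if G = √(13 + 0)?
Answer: 126*√13 ≈ 454.30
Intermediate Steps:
G = √13 ≈ 3.6056
(G*21)*6 = (√13*21)*6 = (21*√13)*6 = 126*√13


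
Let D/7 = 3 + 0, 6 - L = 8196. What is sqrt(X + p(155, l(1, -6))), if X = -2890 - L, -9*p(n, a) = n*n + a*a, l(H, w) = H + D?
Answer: sqrt(23191)/3 ≈ 50.762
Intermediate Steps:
L = -8190 (L = 6 - 1*8196 = 6 - 8196 = -8190)
D = 21 (D = 7*(3 + 0) = 7*3 = 21)
l(H, w) = 21 + H (l(H, w) = H + 21 = 21 + H)
p(n, a) = -a**2/9 - n**2/9 (p(n, a) = -(n*n + a*a)/9 = -(n**2 + a**2)/9 = -(a**2 + n**2)/9 = -a**2/9 - n**2/9)
X = 5300 (X = -2890 - 1*(-8190) = -2890 + 8190 = 5300)
sqrt(X + p(155, l(1, -6))) = sqrt(5300 + (-(21 + 1)**2/9 - 1/9*155**2)) = sqrt(5300 + (-1/9*22**2 - 1/9*24025)) = sqrt(5300 + (-1/9*484 - 24025/9)) = sqrt(5300 + (-484/9 - 24025/9)) = sqrt(5300 - 24509/9) = sqrt(23191/9) = sqrt(23191)/3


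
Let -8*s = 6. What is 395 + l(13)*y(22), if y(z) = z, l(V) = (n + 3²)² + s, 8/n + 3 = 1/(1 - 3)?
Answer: 134289/98 ≈ 1370.3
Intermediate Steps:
s = -¾ (s = -⅛*6 = -¾ ≈ -0.75000)
n = -16/7 (n = 8/(-3 + 1/(1 - 3)) = 8/(-3 + 1/(-2)) = 8/(-3 - ½) = 8/(-7/2) = 8*(-2/7) = -16/7 ≈ -2.2857)
l(V) = 8689/196 (l(V) = (-16/7 + 3²)² - ¾ = (-16/7 + 9)² - ¾ = (47/7)² - ¾ = 2209/49 - ¾ = 8689/196)
395 + l(13)*y(22) = 395 + (8689/196)*22 = 395 + 95579/98 = 134289/98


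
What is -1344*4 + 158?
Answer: -5218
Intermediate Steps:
-1344*4 + 158 = -48*112 + 158 = -5376 + 158 = -5218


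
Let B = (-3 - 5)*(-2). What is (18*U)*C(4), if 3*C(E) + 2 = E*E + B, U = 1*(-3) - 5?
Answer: -1440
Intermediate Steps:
B = 16 (B = -8*(-2) = 16)
U = -8 (U = -3 - 5 = -8)
C(E) = 14/3 + E**2/3 (C(E) = -2/3 + (E*E + 16)/3 = -2/3 + (E**2 + 16)/3 = -2/3 + (16 + E**2)/3 = -2/3 + (16/3 + E**2/3) = 14/3 + E**2/3)
(18*U)*C(4) = (18*(-8))*(14/3 + (1/3)*4**2) = -144*(14/3 + (1/3)*16) = -144*(14/3 + 16/3) = -144*10 = -1440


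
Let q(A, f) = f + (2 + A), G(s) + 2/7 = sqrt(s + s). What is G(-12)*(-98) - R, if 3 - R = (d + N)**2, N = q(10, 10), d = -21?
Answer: 26 - 196*I*sqrt(6) ≈ 26.0 - 480.1*I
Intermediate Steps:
G(s) = -2/7 + sqrt(2)*sqrt(s) (G(s) = -2/7 + sqrt(s + s) = -2/7 + sqrt(2*s) = -2/7 + sqrt(2)*sqrt(s))
q(A, f) = 2 + A + f
N = 22 (N = 2 + 10 + 10 = 22)
R = 2 (R = 3 - (-21 + 22)**2 = 3 - 1*1**2 = 3 - 1*1 = 3 - 1 = 2)
G(-12)*(-98) - R = (-2/7 + sqrt(2)*sqrt(-12))*(-98) - 1*2 = (-2/7 + sqrt(2)*(2*I*sqrt(3)))*(-98) - 2 = (-2/7 + 2*I*sqrt(6))*(-98) - 2 = (28 - 196*I*sqrt(6)) - 2 = 26 - 196*I*sqrt(6)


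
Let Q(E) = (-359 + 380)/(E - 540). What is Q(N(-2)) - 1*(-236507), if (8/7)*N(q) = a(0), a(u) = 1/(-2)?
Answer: 2045075693/8647 ≈ 2.3651e+5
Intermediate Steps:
a(u) = -½
N(q) = -7/16 (N(q) = (7/8)*(-½) = -7/16)
Q(E) = 21/(-540 + E)
Q(N(-2)) - 1*(-236507) = 21/(-540 - 7/16) - 1*(-236507) = 21/(-8647/16) + 236507 = 21*(-16/8647) + 236507 = -336/8647 + 236507 = 2045075693/8647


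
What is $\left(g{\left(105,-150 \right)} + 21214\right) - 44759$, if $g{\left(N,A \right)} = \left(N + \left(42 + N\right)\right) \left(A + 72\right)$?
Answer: $-43201$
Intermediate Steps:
$g{\left(N,A \right)} = \left(42 + 2 N\right) \left(72 + A\right)$
$\left(g{\left(105,-150 \right)} + 21214\right) - 44759 = \left(\left(3024 + 42 \left(-150\right) + 144 \cdot 105 + 2 \left(-150\right) 105\right) + 21214\right) - 44759 = \left(\left(3024 - 6300 + 15120 - 31500\right) + 21214\right) - 44759 = \left(-19656 + 21214\right) - 44759 = 1558 - 44759 = -43201$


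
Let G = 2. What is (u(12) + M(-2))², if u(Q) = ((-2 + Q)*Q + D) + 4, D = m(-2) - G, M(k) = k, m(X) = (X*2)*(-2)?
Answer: 16384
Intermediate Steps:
m(X) = -4*X (m(X) = (2*X)*(-2) = -4*X)
D = 6 (D = -4*(-2) - 1*2 = 8 - 2 = 6)
u(Q) = 10 + Q*(-2 + Q) (u(Q) = ((-2 + Q)*Q + 6) + 4 = (Q*(-2 + Q) + 6) + 4 = (6 + Q*(-2 + Q)) + 4 = 10 + Q*(-2 + Q))
(u(12) + M(-2))² = ((10 + 12² - 2*12) - 2)² = ((10 + 144 - 24) - 2)² = (130 - 2)² = 128² = 16384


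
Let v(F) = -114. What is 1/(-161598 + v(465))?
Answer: -1/161712 ≈ -6.1838e-6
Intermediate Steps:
1/(-161598 + v(465)) = 1/(-161598 - 114) = 1/(-161712) = -1/161712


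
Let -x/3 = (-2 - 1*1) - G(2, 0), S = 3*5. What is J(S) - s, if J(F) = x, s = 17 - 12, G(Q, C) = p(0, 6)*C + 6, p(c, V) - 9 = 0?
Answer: 22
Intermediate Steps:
p(c, V) = 9 (p(c, V) = 9 + 0 = 9)
G(Q, C) = 6 + 9*C (G(Q, C) = 9*C + 6 = 6 + 9*C)
S = 15
x = 27 (x = -3*((-2 - 1*1) - (6 + 9*0)) = -3*((-2 - 1) - (6 + 0)) = -3*(-3 - 1*6) = -3*(-3 - 6) = -3*(-9) = 27)
s = 5
J(F) = 27
J(S) - s = 27 - 1*5 = 27 - 5 = 22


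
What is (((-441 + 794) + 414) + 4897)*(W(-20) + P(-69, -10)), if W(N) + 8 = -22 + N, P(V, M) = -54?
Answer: -589056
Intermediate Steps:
W(N) = -30 + N (W(N) = -8 + (-22 + N) = -30 + N)
(((-441 + 794) + 414) + 4897)*(W(-20) + P(-69, -10)) = (((-441 + 794) + 414) + 4897)*((-30 - 20) - 54) = ((353 + 414) + 4897)*(-50 - 54) = (767 + 4897)*(-104) = 5664*(-104) = -589056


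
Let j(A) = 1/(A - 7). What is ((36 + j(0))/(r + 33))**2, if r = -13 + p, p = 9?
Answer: 63001/41209 ≈ 1.5288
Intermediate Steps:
r = -4 (r = -13 + 9 = -4)
j(A) = 1/(-7 + A)
((36 + j(0))/(r + 33))**2 = ((36 + 1/(-7 + 0))/(-4 + 33))**2 = ((36 + 1/(-7))/29)**2 = ((36 - 1/7)*(1/29))**2 = ((251/7)*(1/29))**2 = (251/203)**2 = 63001/41209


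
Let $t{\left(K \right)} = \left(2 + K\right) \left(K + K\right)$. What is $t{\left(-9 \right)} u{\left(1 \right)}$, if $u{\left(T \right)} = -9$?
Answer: $-1134$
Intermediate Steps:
$t{\left(K \right)} = 2 K \left(2 + K\right)$ ($t{\left(K \right)} = \left(2 + K\right) 2 K = 2 K \left(2 + K\right)$)
$t{\left(-9 \right)} u{\left(1 \right)} = 2 \left(-9\right) \left(2 - 9\right) \left(-9\right) = 2 \left(-9\right) \left(-7\right) \left(-9\right) = 126 \left(-9\right) = -1134$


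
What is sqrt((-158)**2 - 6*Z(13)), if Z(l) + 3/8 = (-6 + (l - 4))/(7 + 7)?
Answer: sqrt(4893133)/14 ≈ 158.00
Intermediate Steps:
Z(l) = -61/56 + l/14 (Z(l) = -3/8 + (-6 + (l - 4))/(7 + 7) = -3/8 + (-6 + (-4 + l))/14 = -3/8 + (-10 + l)*(1/14) = -3/8 + (-5/7 + l/14) = -61/56 + l/14)
sqrt((-158)**2 - 6*Z(13)) = sqrt((-158)**2 - 6*(-61/56 + (1/14)*13)) = sqrt(24964 - 6*(-61/56 + 13/14)) = sqrt(24964 - 6*(-9/56)) = sqrt(24964 + 27/28) = sqrt(699019/28) = sqrt(4893133)/14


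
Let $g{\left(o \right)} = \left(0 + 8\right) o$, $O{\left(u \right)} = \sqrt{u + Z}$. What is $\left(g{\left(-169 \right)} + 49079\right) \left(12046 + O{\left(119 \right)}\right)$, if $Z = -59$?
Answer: $574919442 + 95454 \sqrt{15} \approx 5.7529 \cdot 10^{8}$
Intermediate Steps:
$O{\left(u \right)} = \sqrt{-59 + u}$ ($O{\left(u \right)} = \sqrt{u - 59} = \sqrt{-59 + u}$)
$g{\left(o \right)} = 8 o$
$\left(g{\left(-169 \right)} + 49079\right) \left(12046 + O{\left(119 \right)}\right) = \left(8 \left(-169\right) + 49079\right) \left(12046 + \sqrt{-59 + 119}\right) = \left(-1352 + 49079\right) \left(12046 + \sqrt{60}\right) = 47727 \left(12046 + 2 \sqrt{15}\right) = 574919442 + 95454 \sqrt{15}$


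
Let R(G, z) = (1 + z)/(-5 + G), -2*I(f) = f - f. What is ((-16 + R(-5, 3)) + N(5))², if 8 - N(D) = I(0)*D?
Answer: 1764/25 ≈ 70.560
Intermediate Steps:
I(f) = 0 (I(f) = -(f - f)/2 = -½*0 = 0)
R(G, z) = (1 + z)/(-5 + G)
N(D) = 8 (N(D) = 8 - 0*D = 8 - 1*0 = 8 + 0 = 8)
((-16 + R(-5, 3)) + N(5))² = ((-16 + (1 + 3)/(-5 - 5)) + 8)² = ((-16 + 4/(-10)) + 8)² = ((-16 - ⅒*4) + 8)² = ((-16 - ⅖) + 8)² = (-82/5 + 8)² = (-42/5)² = 1764/25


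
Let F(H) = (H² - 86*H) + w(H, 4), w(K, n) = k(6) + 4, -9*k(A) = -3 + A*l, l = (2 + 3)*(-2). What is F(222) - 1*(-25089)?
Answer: 55292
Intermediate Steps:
l = -10 (l = 5*(-2) = -10)
k(A) = ⅓ + 10*A/9 (k(A) = -(-3 + A*(-10))/9 = -(-3 - 10*A)/9 = ⅓ + 10*A/9)
w(K, n) = 11 (w(K, n) = (⅓ + (10/9)*6) + 4 = (⅓ + 20/3) + 4 = 7 + 4 = 11)
F(H) = 11 + H² - 86*H (F(H) = (H² - 86*H) + 11 = 11 + H² - 86*H)
F(222) - 1*(-25089) = (11 + 222² - 86*222) - 1*(-25089) = (11 + 49284 - 19092) + 25089 = 30203 + 25089 = 55292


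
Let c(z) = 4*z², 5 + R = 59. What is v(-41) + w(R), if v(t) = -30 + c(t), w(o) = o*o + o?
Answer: 9664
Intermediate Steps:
R = 54 (R = -5 + 59 = 54)
w(o) = o + o² (w(o) = o² + o = o + o²)
v(t) = -30 + 4*t²
v(-41) + w(R) = (-30 + 4*(-41)²) + 54*(1 + 54) = (-30 + 4*1681) + 54*55 = (-30 + 6724) + 2970 = 6694 + 2970 = 9664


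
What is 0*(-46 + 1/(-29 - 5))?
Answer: 0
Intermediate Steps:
0*(-46 + 1/(-29 - 5)) = 0*(-46 + 1/(-34)) = 0*(-46 - 1/34) = 0*(-1565/34) = 0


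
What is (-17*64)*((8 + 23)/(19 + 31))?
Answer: -16864/25 ≈ -674.56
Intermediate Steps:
(-17*64)*((8 + 23)/(19 + 31)) = -33728/50 = -1088*31/50 = -16864/25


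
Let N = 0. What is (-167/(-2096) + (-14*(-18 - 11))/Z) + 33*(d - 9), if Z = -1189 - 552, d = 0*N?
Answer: -1084353621/3649136 ≈ -297.15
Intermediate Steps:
d = 0 (d = 0*0 = 0)
Z = -1741
(-167/(-2096) + (-14*(-18 - 11))/Z) + 33*(d - 9) = (-167/(-2096) - 14*(-18 - 11)/(-1741)) + 33*(0 - 9) = (-167*(-1/2096) - 14*(-29)*(-1/1741)) + 33*(-9) = (167/2096 + 406*(-1/1741)) - 297 = (167/2096 - 406/1741) - 297 = -560229/3649136 - 297 = -1084353621/3649136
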